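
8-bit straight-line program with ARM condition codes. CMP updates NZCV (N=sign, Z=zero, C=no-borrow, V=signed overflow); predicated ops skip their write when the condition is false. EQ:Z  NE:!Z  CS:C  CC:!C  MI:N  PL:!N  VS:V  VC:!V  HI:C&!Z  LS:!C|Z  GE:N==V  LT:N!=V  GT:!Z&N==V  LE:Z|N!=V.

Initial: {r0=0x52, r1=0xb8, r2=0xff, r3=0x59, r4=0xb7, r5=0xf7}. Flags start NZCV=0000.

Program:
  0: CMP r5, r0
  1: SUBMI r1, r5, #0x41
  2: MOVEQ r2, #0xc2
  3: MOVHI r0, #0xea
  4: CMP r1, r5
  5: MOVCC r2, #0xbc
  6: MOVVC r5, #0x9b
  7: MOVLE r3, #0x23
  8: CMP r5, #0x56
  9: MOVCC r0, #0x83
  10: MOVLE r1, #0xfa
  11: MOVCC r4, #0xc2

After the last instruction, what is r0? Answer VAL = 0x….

VAL = 0xea

0: ✓ CMP  NZCV=1010
1: ✓ SUBMI  r1←0xb6
2: · MOVEQ
3: ✓ MOVHI  r0←0xea
4: ✓ CMP  NZCV=1000
5: ✓ MOVCC  r2←0xbc
6: ✓ MOVVC  r5←0x9b
7: ✓ MOVLE  r3←0x23
8: ✓ CMP  NZCV=0011
9: · MOVCC
10: ✓ MOVLE  r1←0xfa
11: · MOVCC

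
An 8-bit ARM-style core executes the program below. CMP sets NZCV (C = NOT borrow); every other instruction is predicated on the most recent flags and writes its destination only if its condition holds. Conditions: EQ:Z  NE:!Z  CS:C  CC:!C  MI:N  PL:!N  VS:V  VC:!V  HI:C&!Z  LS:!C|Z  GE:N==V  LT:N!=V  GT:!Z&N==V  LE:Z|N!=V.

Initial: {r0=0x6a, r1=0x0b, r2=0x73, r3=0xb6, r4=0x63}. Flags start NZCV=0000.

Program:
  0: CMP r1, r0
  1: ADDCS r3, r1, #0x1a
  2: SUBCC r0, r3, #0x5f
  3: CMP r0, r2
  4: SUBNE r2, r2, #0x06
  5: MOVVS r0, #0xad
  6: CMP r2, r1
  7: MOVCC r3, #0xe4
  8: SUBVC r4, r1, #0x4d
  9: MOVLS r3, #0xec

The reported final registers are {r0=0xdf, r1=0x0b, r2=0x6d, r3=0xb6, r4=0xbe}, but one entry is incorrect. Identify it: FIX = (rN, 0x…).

[0] flags=1000 → (cmp)
[1] flags=1000 CS?F → skip
[2] flags=1000 CC?T → r0=0x57
[3] flags=1000 → (cmp)
[4] flags=1000 NE?T → r2=0x6d
[5] flags=1000 VS?F → skip
[6] flags=0010 → (cmp)
[7] flags=0010 CC?F → skip
[8] flags=0010 VC?T → r4=0xbe
[9] flags=0010 LS?F → skip

FIX = (r0, 0x57)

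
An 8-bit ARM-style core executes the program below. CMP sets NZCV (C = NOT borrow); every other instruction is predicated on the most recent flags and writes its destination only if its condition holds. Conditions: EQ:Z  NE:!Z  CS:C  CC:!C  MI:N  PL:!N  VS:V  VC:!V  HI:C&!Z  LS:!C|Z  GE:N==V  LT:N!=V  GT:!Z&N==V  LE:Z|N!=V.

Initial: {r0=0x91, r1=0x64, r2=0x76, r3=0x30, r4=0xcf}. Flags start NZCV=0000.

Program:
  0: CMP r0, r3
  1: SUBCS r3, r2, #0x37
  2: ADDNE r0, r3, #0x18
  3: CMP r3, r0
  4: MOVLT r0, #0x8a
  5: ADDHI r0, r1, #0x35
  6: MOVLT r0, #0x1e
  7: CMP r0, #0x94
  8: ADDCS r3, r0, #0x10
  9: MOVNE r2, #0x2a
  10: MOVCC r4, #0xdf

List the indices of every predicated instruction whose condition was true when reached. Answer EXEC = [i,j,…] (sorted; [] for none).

EXEC = [1,2,4,6,9,10]

0: ✓ CMP  NZCV=0011
1: ✓ SUBCS  r3←0x3f
2: ✓ ADDNE  r0←0x57
3: ✓ CMP  NZCV=1000
4: ✓ MOVLT  r0←0x8a
5: · ADDHI
6: ✓ MOVLT  r0←0x1e
7: ✓ CMP  NZCV=1001
8: · ADDCS
9: ✓ MOVNE  r2←0x2a
10: ✓ MOVCC  r4←0xdf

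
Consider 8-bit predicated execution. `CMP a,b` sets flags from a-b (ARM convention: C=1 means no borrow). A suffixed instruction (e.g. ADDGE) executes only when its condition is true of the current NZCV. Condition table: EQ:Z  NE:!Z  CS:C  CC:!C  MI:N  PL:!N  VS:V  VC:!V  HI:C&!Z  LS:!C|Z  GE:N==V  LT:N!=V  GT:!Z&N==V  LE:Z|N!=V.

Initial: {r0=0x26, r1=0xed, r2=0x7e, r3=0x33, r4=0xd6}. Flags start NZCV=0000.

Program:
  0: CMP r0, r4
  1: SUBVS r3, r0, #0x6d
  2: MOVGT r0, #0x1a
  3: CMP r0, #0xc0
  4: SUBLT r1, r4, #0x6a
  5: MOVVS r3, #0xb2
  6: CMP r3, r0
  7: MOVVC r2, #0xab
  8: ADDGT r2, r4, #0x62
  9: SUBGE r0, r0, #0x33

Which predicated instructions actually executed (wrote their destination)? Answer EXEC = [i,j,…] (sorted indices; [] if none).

[0] flags=0000 → (cmp)
[1] flags=0000 VS?F → skip
[2] flags=0000 GT?T → r0=0x1a
[3] flags=0000 → (cmp)
[4] flags=0000 LT?F → skip
[5] flags=0000 VS?F → skip
[6] flags=0010 → (cmp)
[7] flags=0010 VC?T → r2=0xab
[8] flags=0010 GT?T → r2=0x38
[9] flags=0010 GE?T → r0=0xe7

EXEC = [2,7,8,9]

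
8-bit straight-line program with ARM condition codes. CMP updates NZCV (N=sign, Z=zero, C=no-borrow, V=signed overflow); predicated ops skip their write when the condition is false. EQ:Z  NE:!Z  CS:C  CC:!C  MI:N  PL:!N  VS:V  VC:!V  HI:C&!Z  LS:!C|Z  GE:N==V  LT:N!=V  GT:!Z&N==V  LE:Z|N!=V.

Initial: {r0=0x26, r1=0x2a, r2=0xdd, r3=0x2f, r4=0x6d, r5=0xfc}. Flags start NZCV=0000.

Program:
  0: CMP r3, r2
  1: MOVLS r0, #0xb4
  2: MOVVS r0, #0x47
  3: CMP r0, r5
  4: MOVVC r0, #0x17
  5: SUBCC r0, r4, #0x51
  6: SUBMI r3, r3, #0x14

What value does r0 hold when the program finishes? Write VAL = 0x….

[0] flags=0000 → (cmp)
[1] flags=0000 LS?T → r0=0xb4
[2] flags=0000 VS?F → skip
[3] flags=1000 → (cmp)
[4] flags=1000 VC?T → r0=0x17
[5] flags=1000 CC?T → r0=0x1c
[6] flags=1000 MI?T → r3=0x1b

VAL = 0x1c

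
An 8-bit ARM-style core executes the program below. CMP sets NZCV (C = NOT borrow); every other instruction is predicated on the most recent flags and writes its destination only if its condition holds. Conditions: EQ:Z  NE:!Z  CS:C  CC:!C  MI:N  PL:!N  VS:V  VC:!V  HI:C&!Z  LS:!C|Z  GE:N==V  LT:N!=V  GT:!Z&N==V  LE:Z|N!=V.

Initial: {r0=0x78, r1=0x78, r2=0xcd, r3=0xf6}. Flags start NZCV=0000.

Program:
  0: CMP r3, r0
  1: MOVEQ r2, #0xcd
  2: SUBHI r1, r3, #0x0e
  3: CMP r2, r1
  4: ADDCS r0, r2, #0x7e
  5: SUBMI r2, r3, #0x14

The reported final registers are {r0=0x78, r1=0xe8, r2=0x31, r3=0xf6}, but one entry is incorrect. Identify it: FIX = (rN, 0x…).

FIX = (r2, 0xe2)

0: ✓ CMP  NZCV=0011
1: · MOVEQ
2: ✓ SUBHI  r1←0xe8
3: ✓ CMP  NZCV=1000
4: · ADDCS
5: ✓ SUBMI  r2←0xe2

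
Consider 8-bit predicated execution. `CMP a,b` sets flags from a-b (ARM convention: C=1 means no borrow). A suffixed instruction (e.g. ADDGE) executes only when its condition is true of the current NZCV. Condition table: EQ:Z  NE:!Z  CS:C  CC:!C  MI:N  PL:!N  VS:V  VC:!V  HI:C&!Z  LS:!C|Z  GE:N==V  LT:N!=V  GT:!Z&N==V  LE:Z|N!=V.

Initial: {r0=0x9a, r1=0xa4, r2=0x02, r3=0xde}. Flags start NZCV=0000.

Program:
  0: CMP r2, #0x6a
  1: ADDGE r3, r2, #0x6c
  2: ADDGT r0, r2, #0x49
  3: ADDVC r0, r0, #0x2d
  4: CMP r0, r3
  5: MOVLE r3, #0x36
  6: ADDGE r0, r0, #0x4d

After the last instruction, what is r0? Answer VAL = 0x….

0: ✓ CMP  NZCV=1000
1: · ADDGE
2: · ADDGT
3: ✓ ADDVC  r0←0xc7
4: ✓ CMP  NZCV=1000
5: ✓ MOVLE  r3←0x36
6: · ADDGE

VAL = 0xc7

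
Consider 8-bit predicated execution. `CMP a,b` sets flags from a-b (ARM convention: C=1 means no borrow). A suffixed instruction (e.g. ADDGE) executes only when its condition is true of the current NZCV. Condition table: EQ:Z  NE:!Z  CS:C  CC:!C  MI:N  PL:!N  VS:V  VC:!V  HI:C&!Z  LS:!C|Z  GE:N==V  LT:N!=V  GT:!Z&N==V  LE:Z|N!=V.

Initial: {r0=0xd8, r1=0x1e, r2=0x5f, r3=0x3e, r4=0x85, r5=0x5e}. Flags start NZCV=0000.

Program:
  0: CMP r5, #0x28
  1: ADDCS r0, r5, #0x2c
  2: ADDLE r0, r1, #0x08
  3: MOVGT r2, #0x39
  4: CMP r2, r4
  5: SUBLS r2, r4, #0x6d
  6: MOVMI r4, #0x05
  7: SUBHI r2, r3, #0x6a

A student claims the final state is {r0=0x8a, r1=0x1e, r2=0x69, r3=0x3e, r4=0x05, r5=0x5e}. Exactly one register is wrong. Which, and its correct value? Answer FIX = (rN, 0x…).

FIX = (r2, 0x18)

[0] flags=0010 → (cmp)
[1] flags=0010 CS?T → r0=0x8a
[2] flags=0010 LE?F → skip
[3] flags=0010 GT?T → r2=0x39
[4] flags=1001 → (cmp)
[5] flags=1001 LS?T → r2=0x18
[6] flags=1001 MI?T → r4=0x05
[7] flags=1001 HI?F → skip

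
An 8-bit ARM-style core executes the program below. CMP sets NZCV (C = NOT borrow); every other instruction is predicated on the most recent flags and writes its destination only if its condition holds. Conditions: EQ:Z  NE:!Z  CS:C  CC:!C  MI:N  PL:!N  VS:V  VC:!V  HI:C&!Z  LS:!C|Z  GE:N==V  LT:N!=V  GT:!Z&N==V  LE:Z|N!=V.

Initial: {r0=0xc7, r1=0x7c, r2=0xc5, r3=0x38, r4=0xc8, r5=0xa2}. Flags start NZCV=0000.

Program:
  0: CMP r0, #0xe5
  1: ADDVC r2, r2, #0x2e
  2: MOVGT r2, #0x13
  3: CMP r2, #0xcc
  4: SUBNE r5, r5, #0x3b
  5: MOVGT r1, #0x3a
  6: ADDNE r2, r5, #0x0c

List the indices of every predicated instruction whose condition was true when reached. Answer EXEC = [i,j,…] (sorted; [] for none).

EXEC = [1,4,5,6]

[0] flags=1000 → (cmp)
[1] flags=1000 VC?T → r2=0xf3
[2] flags=1000 GT?F → skip
[3] flags=0010 → (cmp)
[4] flags=0010 NE?T → r5=0x67
[5] flags=0010 GT?T → r1=0x3a
[6] flags=0010 NE?T → r2=0x73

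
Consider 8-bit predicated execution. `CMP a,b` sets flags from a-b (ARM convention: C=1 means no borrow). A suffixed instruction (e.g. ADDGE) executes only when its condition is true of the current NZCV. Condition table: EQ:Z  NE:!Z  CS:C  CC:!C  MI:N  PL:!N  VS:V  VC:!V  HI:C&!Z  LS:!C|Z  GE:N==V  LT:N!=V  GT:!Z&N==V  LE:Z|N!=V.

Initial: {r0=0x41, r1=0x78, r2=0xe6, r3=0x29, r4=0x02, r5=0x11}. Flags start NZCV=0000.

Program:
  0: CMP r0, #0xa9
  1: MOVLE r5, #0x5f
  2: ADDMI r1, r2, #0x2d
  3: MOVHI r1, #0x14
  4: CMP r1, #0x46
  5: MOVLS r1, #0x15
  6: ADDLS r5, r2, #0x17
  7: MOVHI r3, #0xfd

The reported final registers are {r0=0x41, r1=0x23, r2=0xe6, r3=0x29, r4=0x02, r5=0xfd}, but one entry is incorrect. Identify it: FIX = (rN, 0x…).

0: ✓ CMP  NZCV=1001
1: · MOVLE
2: ✓ ADDMI  r1←0x13
3: · MOVHI
4: ✓ CMP  NZCV=1000
5: ✓ MOVLS  r1←0x15
6: ✓ ADDLS  r5←0xfd
7: · MOVHI

FIX = (r1, 0x15)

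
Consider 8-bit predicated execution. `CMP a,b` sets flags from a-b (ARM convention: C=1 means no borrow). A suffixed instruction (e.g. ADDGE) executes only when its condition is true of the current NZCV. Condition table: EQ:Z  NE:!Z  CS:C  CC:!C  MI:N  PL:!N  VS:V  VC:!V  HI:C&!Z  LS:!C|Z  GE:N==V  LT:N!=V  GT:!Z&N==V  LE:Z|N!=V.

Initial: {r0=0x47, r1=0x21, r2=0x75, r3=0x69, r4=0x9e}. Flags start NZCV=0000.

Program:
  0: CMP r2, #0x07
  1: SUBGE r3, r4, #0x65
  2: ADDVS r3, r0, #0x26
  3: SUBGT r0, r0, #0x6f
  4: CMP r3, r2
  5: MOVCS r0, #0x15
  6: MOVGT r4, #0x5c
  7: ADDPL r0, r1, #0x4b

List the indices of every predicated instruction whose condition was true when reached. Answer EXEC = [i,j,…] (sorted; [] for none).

0: ✓ CMP  NZCV=0010
1: ✓ SUBGE  r3←0x39
2: · ADDVS
3: ✓ SUBGT  r0←0xd8
4: ✓ CMP  NZCV=1000
5: · MOVCS
6: · MOVGT
7: · ADDPL

EXEC = [1,3]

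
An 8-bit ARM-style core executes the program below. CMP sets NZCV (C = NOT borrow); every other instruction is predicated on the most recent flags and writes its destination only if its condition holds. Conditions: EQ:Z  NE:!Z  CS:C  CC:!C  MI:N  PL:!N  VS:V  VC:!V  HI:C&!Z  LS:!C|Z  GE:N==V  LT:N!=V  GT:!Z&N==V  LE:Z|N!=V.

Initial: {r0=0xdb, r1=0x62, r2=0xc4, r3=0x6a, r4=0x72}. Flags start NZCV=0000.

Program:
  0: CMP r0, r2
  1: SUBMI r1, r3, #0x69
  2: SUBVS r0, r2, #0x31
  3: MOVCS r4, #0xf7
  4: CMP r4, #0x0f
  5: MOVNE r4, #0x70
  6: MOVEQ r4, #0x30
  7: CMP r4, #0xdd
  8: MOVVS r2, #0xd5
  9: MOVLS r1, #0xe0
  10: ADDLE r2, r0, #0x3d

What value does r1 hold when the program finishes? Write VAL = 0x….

VAL = 0xe0

[0] flags=0010 → (cmp)
[1] flags=0010 MI?F → skip
[2] flags=0010 VS?F → skip
[3] flags=0010 CS?T → r4=0xf7
[4] flags=1010 → (cmp)
[5] flags=1010 NE?T → r4=0x70
[6] flags=1010 EQ?F → skip
[7] flags=1001 → (cmp)
[8] flags=1001 VS?T → r2=0xd5
[9] flags=1001 LS?T → r1=0xe0
[10] flags=1001 LE?F → skip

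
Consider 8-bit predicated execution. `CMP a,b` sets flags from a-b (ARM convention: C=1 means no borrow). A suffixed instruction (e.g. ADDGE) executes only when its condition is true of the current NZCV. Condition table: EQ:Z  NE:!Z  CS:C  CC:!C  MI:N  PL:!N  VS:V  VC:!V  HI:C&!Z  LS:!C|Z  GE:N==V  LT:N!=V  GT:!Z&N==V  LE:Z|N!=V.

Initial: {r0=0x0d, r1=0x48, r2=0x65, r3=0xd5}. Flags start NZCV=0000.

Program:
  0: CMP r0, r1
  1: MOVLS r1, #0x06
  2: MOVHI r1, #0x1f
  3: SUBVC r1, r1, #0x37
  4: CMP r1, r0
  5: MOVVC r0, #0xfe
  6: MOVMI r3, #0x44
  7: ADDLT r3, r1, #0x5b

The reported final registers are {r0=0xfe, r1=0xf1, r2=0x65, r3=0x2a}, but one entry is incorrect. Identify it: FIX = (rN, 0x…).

FIX = (r1, 0xcf)

[0] flags=1000 → (cmp)
[1] flags=1000 LS?T → r1=0x06
[2] flags=1000 HI?F → skip
[3] flags=1000 VC?T → r1=0xcf
[4] flags=1010 → (cmp)
[5] flags=1010 VC?T → r0=0xfe
[6] flags=1010 MI?T → r3=0x44
[7] flags=1010 LT?T → r3=0x2a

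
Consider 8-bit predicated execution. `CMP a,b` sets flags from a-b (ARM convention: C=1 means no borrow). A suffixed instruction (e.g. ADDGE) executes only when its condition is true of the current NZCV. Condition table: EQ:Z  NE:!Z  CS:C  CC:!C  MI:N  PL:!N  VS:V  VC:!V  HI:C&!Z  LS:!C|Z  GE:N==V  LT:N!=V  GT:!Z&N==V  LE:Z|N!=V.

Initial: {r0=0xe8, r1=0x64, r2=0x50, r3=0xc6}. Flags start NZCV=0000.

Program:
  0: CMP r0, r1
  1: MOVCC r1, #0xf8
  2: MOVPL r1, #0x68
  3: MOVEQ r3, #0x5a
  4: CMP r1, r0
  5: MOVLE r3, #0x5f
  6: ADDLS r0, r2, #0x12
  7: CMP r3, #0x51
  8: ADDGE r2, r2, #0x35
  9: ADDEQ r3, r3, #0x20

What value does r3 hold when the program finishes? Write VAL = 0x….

VAL = 0xc6

[0] flags=1010 → (cmp)
[1] flags=1010 CC?F → skip
[2] flags=1010 PL?F → skip
[3] flags=1010 EQ?F → skip
[4] flags=0000 → (cmp)
[5] flags=0000 LE?F → skip
[6] flags=0000 LS?T → r0=0x62
[7] flags=0011 → (cmp)
[8] flags=0011 GE?F → skip
[9] flags=0011 EQ?F → skip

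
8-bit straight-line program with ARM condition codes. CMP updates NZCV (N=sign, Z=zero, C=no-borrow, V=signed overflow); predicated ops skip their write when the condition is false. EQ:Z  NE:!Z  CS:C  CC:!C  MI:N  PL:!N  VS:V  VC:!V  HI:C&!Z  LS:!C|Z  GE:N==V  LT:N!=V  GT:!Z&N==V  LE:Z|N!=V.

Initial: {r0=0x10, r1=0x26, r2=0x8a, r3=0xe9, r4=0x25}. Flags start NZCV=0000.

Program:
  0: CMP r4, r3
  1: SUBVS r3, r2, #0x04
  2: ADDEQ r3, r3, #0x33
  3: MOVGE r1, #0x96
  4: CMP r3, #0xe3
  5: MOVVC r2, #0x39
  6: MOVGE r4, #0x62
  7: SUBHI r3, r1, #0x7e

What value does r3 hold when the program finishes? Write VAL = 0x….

[0] flags=0000 → (cmp)
[1] flags=0000 VS?F → skip
[2] flags=0000 EQ?F → skip
[3] flags=0000 GE?T → r1=0x96
[4] flags=0010 → (cmp)
[5] flags=0010 VC?T → r2=0x39
[6] flags=0010 GE?T → r4=0x62
[7] flags=0010 HI?T → r3=0x18

VAL = 0x18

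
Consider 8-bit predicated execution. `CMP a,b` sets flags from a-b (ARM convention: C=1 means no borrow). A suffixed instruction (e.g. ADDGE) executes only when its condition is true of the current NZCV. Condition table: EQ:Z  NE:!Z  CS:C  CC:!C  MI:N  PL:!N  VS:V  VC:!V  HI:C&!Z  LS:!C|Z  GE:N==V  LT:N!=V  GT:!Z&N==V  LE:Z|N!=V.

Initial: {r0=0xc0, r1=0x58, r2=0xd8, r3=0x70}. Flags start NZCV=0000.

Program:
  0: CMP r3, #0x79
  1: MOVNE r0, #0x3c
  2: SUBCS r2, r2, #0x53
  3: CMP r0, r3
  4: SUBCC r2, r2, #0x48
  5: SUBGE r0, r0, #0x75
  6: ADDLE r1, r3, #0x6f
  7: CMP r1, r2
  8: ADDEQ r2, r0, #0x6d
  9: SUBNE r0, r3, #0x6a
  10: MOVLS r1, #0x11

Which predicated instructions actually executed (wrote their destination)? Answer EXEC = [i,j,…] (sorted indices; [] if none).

EXEC = [1,4,6,9]

[0] flags=1000 → (cmp)
[1] flags=1000 NE?T → r0=0x3c
[2] flags=1000 CS?F → skip
[3] flags=1000 → (cmp)
[4] flags=1000 CC?T → r2=0x90
[5] flags=1000 GE?F → skip
[6] flags=1000 LE?T → r1=0xdf
[7] flags=0010 → (cmp)
[8] flags=0010 EQ?F → skip
[9] flags=0010 NE?T → r0=0x06
[10] flags=0010 LS?F → skip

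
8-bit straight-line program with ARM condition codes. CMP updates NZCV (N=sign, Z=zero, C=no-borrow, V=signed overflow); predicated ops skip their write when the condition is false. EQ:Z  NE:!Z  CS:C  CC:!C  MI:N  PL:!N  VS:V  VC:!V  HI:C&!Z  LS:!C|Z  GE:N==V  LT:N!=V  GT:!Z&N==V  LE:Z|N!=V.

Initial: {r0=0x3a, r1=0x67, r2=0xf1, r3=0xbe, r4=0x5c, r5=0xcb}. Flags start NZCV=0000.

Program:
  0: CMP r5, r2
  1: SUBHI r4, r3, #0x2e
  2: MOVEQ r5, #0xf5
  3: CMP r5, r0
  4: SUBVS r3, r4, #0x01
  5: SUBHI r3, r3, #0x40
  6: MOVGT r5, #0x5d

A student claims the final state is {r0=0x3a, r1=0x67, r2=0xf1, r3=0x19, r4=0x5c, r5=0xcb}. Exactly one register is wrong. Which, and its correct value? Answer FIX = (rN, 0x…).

FIX = (r3, 0x7e)

0: ✓ CMP  NZCV=1000
1: · SUBHI
2: · MOVEQ
3: ✓ CMP  NZCV=1010
4: · SUBVS
5: ✓ SUBHI  r3←0x7e
6: · MOVGT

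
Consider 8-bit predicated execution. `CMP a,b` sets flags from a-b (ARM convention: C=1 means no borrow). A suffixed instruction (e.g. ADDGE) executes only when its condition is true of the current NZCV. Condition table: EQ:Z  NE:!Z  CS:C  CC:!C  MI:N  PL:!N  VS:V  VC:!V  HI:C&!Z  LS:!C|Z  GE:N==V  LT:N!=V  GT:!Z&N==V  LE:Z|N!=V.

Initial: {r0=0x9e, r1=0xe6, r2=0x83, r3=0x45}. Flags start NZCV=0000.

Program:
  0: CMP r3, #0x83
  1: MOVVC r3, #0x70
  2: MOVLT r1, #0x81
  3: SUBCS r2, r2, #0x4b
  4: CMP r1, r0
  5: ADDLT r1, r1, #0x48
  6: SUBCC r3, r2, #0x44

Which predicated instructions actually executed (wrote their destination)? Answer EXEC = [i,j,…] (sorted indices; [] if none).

EXEC = []

0: ✓ CMP  NZCV=1001
1: · MOVVC
2: · MOVLT
3: · SUBCS
4: ✓ CMP  NZCV=0010
5: · ADDLT
6: · SUBCC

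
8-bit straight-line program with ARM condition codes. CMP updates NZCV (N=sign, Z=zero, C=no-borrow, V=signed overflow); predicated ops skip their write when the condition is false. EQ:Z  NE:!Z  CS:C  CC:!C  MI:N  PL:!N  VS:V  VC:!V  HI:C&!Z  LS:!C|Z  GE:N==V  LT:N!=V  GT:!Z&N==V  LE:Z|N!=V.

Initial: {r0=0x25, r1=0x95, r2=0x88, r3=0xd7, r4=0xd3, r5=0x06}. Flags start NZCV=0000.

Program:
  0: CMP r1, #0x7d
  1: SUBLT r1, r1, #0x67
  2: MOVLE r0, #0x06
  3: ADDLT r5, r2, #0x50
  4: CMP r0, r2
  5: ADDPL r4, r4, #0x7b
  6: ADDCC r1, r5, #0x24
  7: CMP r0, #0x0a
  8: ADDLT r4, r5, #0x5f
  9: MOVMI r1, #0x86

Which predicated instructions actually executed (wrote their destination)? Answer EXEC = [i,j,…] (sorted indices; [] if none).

EXEC = [1,2,3,5,6,8,9]

0: ✓ CMP  NZCV=0011
1: ✓ SUBLT  r1←0x2e
2: ✓ MOVLE  r0←0x06
3: ✓ ADDLT  r5←0xd8
4: ✓ CMP  NZCV=0000
5: ✓ ADDPL  r4←0x4e
6: ✓ ADDCC  r1←0xfc
7: ✓ CMP  NZCV=1000
8: ✓ ADDLT  r4←0x37
9: ✓ MOVMI  r1←0x86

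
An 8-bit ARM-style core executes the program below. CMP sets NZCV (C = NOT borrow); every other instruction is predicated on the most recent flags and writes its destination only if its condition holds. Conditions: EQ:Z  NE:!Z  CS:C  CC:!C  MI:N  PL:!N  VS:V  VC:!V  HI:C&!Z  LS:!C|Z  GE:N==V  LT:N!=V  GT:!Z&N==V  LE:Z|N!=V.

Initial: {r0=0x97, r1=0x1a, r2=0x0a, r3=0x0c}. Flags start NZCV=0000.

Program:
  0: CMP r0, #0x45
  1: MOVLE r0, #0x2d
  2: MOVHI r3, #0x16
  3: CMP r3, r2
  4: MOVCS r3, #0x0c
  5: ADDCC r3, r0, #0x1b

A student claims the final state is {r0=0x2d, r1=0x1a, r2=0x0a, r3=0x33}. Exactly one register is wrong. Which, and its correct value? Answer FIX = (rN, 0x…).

FIX = (r3, 0x0c)

0: ✓ CMP  NZCV=0011
1: ✓ MOVLE  r0←0x2d
2: ✓ MOVHI  r3←0x16
3: ✓ CMP  NZCV=0010
4: ✓ MOVCS  r3←0x0c
5: · ADDCC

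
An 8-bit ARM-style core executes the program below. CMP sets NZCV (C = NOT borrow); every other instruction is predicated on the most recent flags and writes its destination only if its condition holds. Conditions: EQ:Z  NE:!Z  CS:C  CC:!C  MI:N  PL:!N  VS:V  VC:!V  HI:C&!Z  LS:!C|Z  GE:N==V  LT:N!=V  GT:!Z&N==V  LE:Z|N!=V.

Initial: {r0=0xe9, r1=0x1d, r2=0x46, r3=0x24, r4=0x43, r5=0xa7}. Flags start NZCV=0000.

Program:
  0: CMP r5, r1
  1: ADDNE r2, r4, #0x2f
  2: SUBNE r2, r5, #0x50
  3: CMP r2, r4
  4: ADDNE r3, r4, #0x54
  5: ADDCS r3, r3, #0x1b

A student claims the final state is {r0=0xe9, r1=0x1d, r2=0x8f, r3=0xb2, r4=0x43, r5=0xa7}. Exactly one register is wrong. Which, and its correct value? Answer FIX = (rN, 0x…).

FIX = (r2, 0x57)

0: ✓ CMP  NZCV=1010
1: ✓ ADDNE  r2←0x72
2: ✓ SUBNE  r2←0x57
3: ✓ CMP  NZCV=0010
4: ✓ ADDNE  r3←0x97
5: ✓ ADDCS  r3←0xb2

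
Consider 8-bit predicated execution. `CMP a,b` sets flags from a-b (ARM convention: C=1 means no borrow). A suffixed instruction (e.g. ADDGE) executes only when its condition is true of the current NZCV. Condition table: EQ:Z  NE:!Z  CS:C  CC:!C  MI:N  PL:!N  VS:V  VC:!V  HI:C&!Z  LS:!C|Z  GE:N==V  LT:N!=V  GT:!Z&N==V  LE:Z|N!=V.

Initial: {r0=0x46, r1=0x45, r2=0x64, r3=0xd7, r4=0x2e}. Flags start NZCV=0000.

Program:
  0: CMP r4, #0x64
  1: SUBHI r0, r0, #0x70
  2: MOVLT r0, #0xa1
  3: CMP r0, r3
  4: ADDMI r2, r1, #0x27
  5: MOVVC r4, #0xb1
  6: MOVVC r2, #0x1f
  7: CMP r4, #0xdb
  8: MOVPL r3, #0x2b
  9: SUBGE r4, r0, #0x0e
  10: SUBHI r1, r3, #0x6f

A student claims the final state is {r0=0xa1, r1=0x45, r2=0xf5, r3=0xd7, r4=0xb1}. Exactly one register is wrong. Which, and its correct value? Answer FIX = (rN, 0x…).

0: ✓ CMP  NZCV=1000
1: · SUBHI
2: ✓ MOVLT  r0←0xa1
3: ✓ CMP  NZCV=1000
4: ✓ ADDMI  r2←0x6c
5: ✓ MOVVC  r4←0xb1
6: ✓ MOVVC  r2←0x1f
7: ✓ CMP  NZCV=1000
8: · MOVPL
9: · SUBGE
10: · SUBHI

FIX = (r2, 0x1f)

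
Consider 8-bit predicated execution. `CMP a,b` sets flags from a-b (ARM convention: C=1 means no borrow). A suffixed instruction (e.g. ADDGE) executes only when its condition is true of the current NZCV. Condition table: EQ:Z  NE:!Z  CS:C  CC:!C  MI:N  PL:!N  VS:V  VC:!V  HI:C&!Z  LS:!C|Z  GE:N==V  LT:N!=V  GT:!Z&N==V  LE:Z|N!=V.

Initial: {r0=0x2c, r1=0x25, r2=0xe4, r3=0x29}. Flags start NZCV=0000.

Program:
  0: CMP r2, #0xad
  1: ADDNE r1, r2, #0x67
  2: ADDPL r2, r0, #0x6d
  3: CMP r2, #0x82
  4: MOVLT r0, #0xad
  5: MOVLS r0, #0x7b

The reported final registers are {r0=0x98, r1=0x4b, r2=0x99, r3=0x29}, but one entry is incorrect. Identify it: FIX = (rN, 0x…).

FIX = (r0, 0x2c)

0: ✓ CMP  NZCV=0010
1: ✓ ADDNE  r1←0x4b
2: ✓ ADDPL  r2←0x99
3: ✓ CMP  NZCV=0010
4: · MOVLT
5: · MOVLS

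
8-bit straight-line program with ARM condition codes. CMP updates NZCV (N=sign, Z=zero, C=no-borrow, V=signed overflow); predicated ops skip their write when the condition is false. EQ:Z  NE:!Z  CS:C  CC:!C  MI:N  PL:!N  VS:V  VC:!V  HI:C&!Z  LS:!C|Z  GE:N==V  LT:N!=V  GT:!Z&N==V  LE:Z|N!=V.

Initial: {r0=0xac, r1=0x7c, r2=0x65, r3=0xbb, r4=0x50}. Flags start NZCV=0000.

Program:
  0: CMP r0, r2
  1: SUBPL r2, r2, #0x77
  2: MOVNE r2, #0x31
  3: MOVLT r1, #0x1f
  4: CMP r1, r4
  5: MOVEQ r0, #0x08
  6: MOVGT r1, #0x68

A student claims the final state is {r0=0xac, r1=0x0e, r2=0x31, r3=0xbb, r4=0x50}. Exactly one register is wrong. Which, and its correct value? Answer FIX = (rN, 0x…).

FIX = (r1, 0x1f)

0: ✓ CMP  NZCV=0011
1: ✓ SUBPL  r2←0xee
2: ✓ MOVNE  r2←0x31
3: ✓ MOVLT  r1←0x1f
4: ✓ CMP  NZCV=1000
5: · MOVEQ
6: · MOVGT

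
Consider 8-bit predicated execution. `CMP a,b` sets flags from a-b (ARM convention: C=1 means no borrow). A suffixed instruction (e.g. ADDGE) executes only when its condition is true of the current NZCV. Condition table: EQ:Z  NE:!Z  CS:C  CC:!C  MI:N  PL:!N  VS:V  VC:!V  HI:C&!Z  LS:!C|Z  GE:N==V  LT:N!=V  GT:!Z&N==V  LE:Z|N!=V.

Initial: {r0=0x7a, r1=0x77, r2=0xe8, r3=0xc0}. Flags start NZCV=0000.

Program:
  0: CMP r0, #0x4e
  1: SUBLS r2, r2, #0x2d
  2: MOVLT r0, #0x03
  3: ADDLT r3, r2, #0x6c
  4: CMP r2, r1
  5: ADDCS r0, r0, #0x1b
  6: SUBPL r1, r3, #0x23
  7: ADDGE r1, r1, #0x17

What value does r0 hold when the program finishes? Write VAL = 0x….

VAL = 0x95

0: ✓ CMP  NZCV=0010
1: · SUBLS
2: · MOVLT
3: · ADDLT
4: ✓ CMP  NZCV=0011
5: ✓ ADDCS  r0←0x95
6: ✓ SUBPL  r1←0x9d
7: · ADDGE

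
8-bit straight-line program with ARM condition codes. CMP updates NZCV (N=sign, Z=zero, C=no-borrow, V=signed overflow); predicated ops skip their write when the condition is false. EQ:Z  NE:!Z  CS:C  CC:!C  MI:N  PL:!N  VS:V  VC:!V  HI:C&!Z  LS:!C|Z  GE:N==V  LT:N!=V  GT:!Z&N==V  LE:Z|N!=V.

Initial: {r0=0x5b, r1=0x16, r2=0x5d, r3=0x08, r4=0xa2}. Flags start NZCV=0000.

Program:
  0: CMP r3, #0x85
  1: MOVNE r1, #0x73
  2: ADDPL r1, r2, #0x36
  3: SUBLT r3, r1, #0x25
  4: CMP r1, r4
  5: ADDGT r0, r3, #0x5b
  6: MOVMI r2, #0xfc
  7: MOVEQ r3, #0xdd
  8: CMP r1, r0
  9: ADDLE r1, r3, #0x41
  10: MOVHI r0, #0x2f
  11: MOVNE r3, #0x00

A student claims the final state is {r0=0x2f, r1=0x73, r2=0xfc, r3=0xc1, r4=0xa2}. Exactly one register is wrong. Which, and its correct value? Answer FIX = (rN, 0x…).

0: ✓ CMP  NZCV=1001
1: ✓ MOVNE  r1←0x73
2: · ADDPL
3: · SUBLT
4: ✓ CMP  NZCV=1001
5: ✓ ADDGT  r0←0x63
6: ✓ MOVMI  r2←0xfc
7: · MOVEQ
8: ✓ CMP  NZCV=0010
9: · ADDLE
10: ✓ MOVHI  r0←0x2f
11: ✓ MOVNE  r3←0x00

FIX = (r3, 0x00)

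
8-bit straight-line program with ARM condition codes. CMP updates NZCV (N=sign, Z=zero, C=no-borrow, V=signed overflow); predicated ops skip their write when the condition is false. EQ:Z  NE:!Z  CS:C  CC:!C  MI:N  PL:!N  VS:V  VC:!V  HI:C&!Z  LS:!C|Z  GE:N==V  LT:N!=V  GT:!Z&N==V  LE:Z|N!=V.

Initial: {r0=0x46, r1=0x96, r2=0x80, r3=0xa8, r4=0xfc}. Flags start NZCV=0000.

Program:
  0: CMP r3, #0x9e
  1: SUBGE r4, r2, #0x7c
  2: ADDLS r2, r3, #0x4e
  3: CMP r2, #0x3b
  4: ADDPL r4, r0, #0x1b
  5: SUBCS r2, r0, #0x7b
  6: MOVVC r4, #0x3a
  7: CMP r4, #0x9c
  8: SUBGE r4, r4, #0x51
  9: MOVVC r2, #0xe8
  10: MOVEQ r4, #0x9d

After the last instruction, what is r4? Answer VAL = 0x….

VAL = 0x10

0: ✓ CMP  NZCV=0010
1: ✓ SUBGE  r4←0x04
2: · ADDLS
3: ✓ CMP  NZCV=0011
4: ✓ ADDPL  r4←0x61
5: ✓ SUBCS  r2←0xcb
6: · MOVVC
7: ✓ CMP  NZCV=1001
8: ✓ SUBGE  r4←0x10
9: · MOVVC
10: · MOVEQ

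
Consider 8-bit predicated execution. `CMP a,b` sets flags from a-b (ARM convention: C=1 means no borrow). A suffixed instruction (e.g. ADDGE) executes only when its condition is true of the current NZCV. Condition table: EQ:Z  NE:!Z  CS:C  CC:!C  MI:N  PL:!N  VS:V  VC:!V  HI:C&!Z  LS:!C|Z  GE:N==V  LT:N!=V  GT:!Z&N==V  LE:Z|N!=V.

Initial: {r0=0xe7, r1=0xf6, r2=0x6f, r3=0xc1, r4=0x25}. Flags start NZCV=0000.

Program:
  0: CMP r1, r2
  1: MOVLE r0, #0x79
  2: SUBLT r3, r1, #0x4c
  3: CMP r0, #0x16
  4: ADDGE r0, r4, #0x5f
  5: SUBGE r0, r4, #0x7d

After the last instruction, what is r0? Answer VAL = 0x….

VAL = 0xa8

0: ✓ CMP  NZCV=1010
1: ✓ MOVLE  r0←0x79
2: ✓ SUBLT  r3←0xaa
3: ✓ CMP  NZCV=0010
4: ✓ ADDGE  r0←0x84
5: ✓ SUBGE  r0←0xa8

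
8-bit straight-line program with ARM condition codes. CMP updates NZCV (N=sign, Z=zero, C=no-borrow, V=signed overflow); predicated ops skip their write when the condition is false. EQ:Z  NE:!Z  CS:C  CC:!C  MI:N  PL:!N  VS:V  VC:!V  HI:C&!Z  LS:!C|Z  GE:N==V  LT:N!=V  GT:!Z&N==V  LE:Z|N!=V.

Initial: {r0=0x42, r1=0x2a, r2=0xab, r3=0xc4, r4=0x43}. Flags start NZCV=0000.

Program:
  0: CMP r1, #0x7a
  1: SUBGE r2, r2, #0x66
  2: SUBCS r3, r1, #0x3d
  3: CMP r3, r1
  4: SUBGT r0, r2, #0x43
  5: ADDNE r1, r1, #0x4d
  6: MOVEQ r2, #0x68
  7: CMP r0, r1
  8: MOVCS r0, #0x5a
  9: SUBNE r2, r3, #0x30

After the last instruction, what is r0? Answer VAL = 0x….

0: ✓ CMP  NZCV=1000
1: · SUBGE
2: · SUBCS
3: ✓ CMP  NZCV=1010
4: · SUBGT
5: ✓ ADDNE  r1←0x77
6: · MOVEQ
7: ✓ CMP  NZCV=1000
8: · MOVCS
9: ✓ SUBNE  r2←0x94

VAL = 0x42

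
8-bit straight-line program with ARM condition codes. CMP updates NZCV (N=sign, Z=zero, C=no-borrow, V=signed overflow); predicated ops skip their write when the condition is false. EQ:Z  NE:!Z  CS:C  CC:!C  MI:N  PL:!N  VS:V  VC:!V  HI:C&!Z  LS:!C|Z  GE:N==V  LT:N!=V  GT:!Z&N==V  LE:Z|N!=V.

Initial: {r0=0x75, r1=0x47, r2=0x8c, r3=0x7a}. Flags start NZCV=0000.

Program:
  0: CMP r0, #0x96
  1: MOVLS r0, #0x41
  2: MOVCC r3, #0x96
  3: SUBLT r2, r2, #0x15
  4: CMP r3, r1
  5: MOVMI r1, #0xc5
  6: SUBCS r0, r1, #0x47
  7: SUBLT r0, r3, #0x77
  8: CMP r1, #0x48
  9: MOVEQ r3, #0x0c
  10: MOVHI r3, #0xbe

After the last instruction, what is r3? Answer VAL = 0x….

[0] flags=1001 → (cmp)
[1] flags=1001 LS?T → r0=0x41
[2] flags=1001 CC?T → r3=0x96
[3] flags=1001 LT?F → skip
[4] flags=0011 → (cmp)
[5] flags=0011 MI?F → skip
[6] flags=0011 CS?T → r0=0x00
[7] flags=0011 LT?T → r0=0x1f
[8] flags=1000 → (cmp)
[9] flags=1000 EQ?F → skip
[10] flags=1000 HI?F → skip

VAL = 0x96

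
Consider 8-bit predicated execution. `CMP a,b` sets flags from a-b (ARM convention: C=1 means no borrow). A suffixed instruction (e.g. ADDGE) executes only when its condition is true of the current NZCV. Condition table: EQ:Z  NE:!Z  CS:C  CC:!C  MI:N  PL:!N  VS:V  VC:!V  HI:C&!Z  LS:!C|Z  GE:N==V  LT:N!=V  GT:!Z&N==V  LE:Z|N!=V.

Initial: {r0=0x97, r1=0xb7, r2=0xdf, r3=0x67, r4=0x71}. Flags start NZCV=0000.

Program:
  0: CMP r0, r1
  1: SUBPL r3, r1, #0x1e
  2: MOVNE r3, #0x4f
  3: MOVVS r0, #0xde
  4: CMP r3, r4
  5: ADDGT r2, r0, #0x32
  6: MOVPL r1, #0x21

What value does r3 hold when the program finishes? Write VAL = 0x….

[0] flags=1000 → (cmp)
[1] flags=1000 PL?F → skip
[2] flags=1000 NE?T → r3=0x4f
[3] flags=1000 VS?F → skip
[4] flags=1000 → (cmp)
[5] flags=1000 GT?F → skip
[6] flags=1000 PL?F → skip

VAL = 0x4f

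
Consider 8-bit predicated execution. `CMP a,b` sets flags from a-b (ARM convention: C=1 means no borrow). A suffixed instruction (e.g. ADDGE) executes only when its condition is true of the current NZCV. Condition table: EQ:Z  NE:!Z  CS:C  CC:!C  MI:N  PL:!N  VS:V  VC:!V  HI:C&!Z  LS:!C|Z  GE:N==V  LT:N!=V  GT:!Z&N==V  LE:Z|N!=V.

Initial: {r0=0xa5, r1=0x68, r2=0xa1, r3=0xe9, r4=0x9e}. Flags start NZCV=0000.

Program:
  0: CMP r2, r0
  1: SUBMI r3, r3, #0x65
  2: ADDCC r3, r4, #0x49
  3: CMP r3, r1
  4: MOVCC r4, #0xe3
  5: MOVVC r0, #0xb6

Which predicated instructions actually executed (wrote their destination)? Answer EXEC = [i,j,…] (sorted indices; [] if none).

EXEC = [1,2]

0: ✓ CMP  NZCV=1000
1: ✓ SUBMI  r3←0x84
2: ✓ ADDCC  r3←0xe7
3: ✓ CMP  NZCV=0011
4: · MOVCC
5: · MOVVC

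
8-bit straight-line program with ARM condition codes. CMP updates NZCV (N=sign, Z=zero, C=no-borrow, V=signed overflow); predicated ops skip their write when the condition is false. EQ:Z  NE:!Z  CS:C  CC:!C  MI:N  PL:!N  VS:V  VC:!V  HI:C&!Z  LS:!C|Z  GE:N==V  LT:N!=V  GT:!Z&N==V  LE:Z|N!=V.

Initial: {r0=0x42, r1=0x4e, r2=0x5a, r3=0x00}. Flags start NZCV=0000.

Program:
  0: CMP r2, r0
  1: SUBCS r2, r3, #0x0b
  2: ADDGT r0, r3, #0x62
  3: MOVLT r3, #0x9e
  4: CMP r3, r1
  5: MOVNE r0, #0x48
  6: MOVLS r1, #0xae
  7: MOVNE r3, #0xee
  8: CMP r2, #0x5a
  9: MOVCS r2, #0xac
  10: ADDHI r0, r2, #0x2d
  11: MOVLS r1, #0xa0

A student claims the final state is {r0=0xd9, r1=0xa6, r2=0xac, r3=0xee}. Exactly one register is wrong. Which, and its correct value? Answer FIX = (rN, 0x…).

FIX = (r1, 0xae)

0: ✓ CMP  NZCV=0010
1: ✓ SUBCS  r2←0xf5
2: ✓ ADDGT  r0←0x62
3: · MOVLT
4: ✓ CMP  NZCV=1000
5: ✓ MOVNE  r0←0x48
6: ✓ MOVLS  r1←0xae
7: ✓ MOVNE  r3←0xee
8: ✓ CMP  NZCV=1010
9: ✓ MOVCS  r2←0xac
10: ✓ ADDHI  r0←0xd9
11: · MOVLS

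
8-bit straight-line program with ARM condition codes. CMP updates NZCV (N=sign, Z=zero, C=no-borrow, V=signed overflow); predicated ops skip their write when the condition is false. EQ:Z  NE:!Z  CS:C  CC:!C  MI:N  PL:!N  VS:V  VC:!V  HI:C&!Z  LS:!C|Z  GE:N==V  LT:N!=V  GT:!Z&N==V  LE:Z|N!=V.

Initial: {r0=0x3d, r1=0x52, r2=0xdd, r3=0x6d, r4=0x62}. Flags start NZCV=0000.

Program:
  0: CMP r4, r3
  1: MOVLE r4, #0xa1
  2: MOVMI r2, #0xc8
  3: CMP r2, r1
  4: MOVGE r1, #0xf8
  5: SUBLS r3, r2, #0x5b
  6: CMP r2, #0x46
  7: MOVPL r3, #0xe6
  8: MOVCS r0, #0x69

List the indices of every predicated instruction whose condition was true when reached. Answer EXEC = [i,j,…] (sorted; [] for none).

EXEC = [1,2,8]

0: ✓ CMP  NZCV=1000
1: ✓ MOVLE  r4←0xa1
2: ✓ MOVMI  r2←0xc8
3: ✓ CMP  NZCV=0011
4: · MOVGE
5: · SUBLS
6: ✓ CMP  NZCV=1010
7: · MOVPL
8: ✓ MOVCS  r0←0x69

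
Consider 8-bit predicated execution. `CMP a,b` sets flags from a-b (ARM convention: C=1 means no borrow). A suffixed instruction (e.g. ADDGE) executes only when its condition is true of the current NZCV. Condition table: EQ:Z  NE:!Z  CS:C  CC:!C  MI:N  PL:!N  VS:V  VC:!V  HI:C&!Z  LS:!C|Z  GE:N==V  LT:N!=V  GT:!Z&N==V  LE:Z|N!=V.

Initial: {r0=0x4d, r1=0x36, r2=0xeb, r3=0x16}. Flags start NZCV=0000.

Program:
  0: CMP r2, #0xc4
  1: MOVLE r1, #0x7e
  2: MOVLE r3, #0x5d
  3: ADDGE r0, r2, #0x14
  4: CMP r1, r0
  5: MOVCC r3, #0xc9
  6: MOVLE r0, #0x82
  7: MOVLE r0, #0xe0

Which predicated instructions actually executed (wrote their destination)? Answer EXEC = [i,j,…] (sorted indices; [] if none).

EXEC = [3,5]

0: ✓ CMP  NZCV=0010
1: · MOVLE
2: · MOVLE
3: ✓ ADDGE  r0←0xff
4: ✓ CMP  NZCV=0000
5: ✓ MOVCC  r3←0xc9
6: · MOVLE
7: · MOVLE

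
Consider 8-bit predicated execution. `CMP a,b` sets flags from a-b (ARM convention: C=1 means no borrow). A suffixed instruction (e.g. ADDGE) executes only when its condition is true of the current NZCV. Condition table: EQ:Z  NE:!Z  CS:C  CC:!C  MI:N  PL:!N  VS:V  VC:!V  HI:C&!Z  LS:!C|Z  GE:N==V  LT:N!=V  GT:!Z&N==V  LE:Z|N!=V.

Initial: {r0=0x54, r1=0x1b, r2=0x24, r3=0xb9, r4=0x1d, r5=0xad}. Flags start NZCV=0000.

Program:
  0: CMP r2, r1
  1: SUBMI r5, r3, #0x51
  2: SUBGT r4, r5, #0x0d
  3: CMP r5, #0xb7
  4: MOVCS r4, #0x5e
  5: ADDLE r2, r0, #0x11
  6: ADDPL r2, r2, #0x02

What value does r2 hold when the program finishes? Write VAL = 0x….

0: ✓ CMP  NZCV=0010
1: · SUBMI
2: ✓ SUBGT  r4←0xa0
3: ✓ CMP  NZCV=1000
4: · MOVCS
5: ✓ ADDLE  r2←0x65
6: · ADDPL

VAL = 0x65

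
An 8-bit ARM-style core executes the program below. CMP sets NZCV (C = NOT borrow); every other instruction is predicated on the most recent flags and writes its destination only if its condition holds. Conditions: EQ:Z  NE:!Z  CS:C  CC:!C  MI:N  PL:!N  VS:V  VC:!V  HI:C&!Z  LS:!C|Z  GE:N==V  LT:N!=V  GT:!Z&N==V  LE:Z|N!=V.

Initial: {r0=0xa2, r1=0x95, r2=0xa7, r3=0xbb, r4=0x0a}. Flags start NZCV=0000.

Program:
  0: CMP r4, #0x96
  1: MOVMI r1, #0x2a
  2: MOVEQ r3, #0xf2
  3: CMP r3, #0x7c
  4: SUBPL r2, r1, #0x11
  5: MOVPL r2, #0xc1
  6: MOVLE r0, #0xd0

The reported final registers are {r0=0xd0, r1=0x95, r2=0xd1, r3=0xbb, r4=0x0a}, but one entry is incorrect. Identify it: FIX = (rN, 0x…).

0: ✓ CMP  NZCV=0000
1: · MOVMI
2: · MOVEQ
3: ✓ CMP  NZCV=0011
4: ✓ SUBPL  r2←0x84
5: ✓ MOVPL  r2←0xc1
6: ✓ MOVLE  r0←0xd0

FIX = (r2, 0xc1)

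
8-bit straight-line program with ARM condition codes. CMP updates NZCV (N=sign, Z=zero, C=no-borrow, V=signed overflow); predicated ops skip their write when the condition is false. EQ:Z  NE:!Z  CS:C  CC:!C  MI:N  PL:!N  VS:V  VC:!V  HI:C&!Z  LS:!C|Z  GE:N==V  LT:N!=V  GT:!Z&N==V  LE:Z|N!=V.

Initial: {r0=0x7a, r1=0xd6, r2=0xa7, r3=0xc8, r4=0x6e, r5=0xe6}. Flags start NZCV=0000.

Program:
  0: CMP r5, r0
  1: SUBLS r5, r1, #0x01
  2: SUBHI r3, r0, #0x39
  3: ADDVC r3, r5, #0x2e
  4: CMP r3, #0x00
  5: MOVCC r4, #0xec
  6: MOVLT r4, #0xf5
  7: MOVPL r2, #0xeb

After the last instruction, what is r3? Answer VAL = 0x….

0: ✓ CMP  NZCV=0011
1: · SUBLS
2: ✓ SUBHI  r3←0x41
3: · ADDVC
4: ✓ CMP  NZCV=0010
5: · MOVCC
6: · MOVLT
7: ✓ MOVPL  r2←0xeb

VAL = 0x41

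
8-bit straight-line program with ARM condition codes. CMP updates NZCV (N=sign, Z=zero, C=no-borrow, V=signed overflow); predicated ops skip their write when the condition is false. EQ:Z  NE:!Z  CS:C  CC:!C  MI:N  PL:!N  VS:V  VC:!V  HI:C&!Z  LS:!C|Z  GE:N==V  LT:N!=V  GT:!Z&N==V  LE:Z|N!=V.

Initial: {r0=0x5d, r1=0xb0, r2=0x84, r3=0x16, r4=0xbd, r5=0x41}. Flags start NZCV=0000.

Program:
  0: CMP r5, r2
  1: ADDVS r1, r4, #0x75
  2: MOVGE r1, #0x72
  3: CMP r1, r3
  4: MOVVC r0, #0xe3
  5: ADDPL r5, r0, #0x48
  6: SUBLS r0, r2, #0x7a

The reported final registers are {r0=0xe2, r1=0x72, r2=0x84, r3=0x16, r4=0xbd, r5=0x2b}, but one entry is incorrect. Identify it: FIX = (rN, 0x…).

FIX = (r0, 0xe3)

[0] flags=1001 → (cmp)
[1] flags=1001 VS?T → r1=0x32
[2] flags=1001 GE?T → r1=0x72
[3] flags=0010 → (cmp)
[4] flags=0010 VC?T → r0=0xe3
[5] flags=0010 PL?T → r5=0x2b
[6] flags=0010 LS?F → skip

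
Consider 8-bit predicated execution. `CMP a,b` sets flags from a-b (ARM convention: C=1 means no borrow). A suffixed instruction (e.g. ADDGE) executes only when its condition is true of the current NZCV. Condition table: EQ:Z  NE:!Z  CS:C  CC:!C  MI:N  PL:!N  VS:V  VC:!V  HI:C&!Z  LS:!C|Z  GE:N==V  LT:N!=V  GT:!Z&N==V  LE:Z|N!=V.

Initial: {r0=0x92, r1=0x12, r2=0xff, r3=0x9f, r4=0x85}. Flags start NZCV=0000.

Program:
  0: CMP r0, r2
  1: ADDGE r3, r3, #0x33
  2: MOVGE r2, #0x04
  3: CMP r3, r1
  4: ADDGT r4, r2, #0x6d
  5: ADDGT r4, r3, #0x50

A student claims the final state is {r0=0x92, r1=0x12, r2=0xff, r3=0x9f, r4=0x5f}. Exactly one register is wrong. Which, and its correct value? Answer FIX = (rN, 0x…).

FIX = (r4, 0x85)

[0] flags=1000 → (cmp)
[1] flags=1000 GE?F → skip
[2] flags=1000 GE?F → skip
[3] flags=1010 → (cmp)
[4] flags=1010 GT?F → skip
[5] flags=1010 GT?F → skip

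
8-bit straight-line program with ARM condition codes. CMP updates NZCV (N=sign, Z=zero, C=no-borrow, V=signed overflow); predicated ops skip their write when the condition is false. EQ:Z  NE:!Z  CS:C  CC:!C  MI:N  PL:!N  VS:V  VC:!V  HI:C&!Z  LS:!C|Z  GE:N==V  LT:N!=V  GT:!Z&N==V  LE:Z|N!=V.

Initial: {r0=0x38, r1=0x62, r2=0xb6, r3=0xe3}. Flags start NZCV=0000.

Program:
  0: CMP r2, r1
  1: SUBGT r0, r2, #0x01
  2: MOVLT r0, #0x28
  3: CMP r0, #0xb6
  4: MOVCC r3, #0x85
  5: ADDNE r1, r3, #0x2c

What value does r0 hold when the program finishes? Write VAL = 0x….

[0] flags=0011 → (cmp)
[1] flags=0011 GT?F → skip
[2] flags=0011 LT?T → r0=0x28
[3] flags=0000 → (cmp)
[4] flags=0000 CC?T → r3=0x85
[5] flags=0000 NE?T → r1=0xb1

VAL = 0x28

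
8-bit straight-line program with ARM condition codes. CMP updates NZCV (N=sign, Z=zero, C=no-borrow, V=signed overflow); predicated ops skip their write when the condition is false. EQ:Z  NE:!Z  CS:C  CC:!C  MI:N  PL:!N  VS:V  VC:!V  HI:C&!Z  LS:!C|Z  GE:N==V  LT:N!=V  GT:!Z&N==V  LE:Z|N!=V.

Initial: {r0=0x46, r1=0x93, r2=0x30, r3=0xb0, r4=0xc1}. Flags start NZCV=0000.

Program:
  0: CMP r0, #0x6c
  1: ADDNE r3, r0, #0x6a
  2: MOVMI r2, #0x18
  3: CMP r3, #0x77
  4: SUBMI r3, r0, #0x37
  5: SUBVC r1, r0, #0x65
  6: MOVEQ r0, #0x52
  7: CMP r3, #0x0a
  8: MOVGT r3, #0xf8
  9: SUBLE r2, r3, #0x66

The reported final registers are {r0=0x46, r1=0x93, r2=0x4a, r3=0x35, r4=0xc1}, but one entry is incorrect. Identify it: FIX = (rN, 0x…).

0: ✓ CMP  NZCV=1000
1: ✓ ADDNE  r3←0xb0
2: ✓ MOVMI  r2←0x18
3: ✓ CMP  NZCV=0011
4: · SUBMI
5: · SUBVC
6: · MOVEQ
7: ✓ CMP  NZCV=1010
8: · MOVGT
9: ✓ SUBLE  r2←0x4a

FIX = (r3, 0xb0)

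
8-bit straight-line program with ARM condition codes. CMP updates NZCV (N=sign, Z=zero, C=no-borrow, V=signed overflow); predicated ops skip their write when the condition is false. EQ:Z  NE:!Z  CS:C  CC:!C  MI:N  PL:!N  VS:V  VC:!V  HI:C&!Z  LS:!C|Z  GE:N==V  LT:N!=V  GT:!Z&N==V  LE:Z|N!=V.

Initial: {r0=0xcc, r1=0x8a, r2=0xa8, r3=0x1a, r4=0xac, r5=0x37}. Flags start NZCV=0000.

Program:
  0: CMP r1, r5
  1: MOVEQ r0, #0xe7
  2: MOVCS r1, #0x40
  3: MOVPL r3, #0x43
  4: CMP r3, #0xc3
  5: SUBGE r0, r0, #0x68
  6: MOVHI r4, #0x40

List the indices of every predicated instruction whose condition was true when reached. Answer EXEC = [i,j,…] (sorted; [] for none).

[0] flags=0011 → (cmp)
[1] flags=0011 EQ?F → skip
[2] flags=0011 CS?T → r1=0x40
[3] flags=0011 PL?T → r3=0x43
[4] flags=1001 → (cmp)
[5] flags=1001 GE?T → r0=0x64
[6] flags=1001 HI?F → skip

EXEC = [2,3,5]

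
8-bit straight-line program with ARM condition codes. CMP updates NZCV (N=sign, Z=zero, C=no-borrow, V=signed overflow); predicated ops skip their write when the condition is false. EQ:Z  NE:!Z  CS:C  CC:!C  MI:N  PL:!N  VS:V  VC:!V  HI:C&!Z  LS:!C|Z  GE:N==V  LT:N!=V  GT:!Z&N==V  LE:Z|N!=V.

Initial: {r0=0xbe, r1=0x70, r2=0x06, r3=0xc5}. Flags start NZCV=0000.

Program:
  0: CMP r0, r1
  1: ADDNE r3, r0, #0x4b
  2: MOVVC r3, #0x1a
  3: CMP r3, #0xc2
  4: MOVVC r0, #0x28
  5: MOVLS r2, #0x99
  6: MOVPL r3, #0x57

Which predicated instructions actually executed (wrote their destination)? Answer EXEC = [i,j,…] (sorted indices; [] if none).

EXEC = [1,4,5,6]

[0] flags=0011 → (cmp)
[1] flags=0011 NE?T → r3=0x09
[2] flags=0011 VC?F → skip
[3] flags=0000 → (cmp)
[4] flags=0000 VC?T → r0=0x28
[5] flags=0000 LS?T → r2=0x99
[6] flags=0000 PL?T → r3=0x57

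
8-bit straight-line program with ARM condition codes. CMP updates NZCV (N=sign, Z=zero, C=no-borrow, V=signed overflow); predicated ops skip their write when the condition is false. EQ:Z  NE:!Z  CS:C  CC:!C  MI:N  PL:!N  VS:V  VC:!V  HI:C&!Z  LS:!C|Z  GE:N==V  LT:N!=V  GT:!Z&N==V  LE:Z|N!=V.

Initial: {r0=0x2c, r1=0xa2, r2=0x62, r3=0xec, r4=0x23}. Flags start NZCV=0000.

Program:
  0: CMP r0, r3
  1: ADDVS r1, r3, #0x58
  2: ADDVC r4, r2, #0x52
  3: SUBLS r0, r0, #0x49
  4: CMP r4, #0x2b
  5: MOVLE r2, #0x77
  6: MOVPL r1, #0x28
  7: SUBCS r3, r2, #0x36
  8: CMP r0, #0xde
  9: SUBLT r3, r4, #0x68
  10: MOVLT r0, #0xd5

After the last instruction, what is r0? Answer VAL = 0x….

[0] flags=0000 → (cmp)
[1] flags=0000 VS?F → skip
[2] flags=0000 VC?T → r4=0xb4
[3] flags=0000 LS?T → r0=0xe3
[4] flags=1010 → (cmp)
[5] flags=1010 LE?T → r2=0x77
[6] flags=1010 PL?F → skip
[7] flags=1010 CS?T → r3=0x41
[8] flags=0010 → (cmp)
[9] flags=0010 LT?F → skip
[10] flags=0010 LT?F → skip

VAL = 0xe3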